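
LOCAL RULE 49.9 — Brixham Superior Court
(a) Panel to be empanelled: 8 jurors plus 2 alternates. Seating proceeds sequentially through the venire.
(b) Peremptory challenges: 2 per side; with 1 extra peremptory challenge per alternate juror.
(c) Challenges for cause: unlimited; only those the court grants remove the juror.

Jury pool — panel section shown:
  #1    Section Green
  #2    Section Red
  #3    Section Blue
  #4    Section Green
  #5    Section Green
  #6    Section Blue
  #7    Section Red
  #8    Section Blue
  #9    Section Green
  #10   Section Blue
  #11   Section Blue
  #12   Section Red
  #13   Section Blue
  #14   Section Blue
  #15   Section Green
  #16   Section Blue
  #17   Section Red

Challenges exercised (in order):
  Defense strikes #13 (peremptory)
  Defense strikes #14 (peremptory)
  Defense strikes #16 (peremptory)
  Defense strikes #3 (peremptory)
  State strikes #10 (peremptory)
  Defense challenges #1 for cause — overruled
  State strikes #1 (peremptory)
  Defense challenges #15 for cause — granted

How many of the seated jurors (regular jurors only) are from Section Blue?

Removed: #1, #3, #10, #13, #14, #15, #16.
Seated jurors 1–8: #2, #4, #5, #6, #7, #8, #9, #11 (alternates #12, #17 not counted).
Of those, in Section Blue: #6, #8, #11 → 3.

3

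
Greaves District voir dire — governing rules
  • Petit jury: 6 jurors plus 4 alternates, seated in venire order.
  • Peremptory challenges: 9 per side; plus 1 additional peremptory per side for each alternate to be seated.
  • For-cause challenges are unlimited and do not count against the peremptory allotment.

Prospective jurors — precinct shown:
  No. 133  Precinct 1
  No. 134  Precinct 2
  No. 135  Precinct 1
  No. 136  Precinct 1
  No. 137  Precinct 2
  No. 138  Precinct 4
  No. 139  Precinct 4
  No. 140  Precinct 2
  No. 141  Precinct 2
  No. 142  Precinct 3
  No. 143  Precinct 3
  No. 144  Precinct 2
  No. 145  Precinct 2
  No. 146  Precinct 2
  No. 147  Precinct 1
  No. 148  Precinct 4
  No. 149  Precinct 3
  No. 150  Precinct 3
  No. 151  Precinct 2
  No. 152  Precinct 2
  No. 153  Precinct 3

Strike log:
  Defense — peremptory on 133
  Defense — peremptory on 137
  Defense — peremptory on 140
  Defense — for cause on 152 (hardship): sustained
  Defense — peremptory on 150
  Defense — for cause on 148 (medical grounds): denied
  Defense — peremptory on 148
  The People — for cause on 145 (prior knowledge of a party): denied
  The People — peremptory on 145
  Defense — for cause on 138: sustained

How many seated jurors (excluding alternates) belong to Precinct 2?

Removed: #133, #137, #138, #140, #145, #148, #150, #152.
Seated jurors 1–6: #134, #135, #136, #139, #141, #142 (alternates #143, #144, #146, #147 not counted).
Of those, in Precinct 2: #134, #141 → 2.

2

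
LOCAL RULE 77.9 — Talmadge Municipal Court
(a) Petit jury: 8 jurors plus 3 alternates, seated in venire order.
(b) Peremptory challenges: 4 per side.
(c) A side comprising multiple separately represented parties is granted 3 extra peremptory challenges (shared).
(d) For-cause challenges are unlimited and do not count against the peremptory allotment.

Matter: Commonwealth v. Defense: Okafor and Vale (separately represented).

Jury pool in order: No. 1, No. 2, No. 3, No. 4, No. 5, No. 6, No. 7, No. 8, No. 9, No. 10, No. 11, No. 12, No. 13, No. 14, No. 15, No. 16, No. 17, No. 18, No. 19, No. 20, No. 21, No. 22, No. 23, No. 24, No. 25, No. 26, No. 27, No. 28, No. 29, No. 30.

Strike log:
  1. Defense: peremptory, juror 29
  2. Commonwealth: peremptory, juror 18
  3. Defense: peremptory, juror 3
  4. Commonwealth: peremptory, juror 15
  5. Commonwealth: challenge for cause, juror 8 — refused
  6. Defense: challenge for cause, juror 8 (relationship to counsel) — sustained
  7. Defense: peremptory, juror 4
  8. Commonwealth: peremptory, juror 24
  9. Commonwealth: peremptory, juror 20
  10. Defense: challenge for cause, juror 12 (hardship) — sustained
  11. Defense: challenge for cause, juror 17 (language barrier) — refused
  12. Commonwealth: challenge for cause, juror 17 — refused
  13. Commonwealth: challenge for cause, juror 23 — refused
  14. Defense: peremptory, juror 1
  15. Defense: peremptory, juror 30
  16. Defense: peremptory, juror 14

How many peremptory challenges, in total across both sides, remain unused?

Commonwealth allotment: 4. Defense allotment: 4 base + 3 multi-party = 7.
Commonwealth peremptories used: #18, #15, #24, #20 — 4 (for-cause on #8, #17, #23 don't count).
Defense peremptories used: #29, #3, #4, #1, #30, #14 — 6 (for-cause on #8, #12, #17 don't count).
Remaining: (4 − 4) + (7 − 6) = 1.

1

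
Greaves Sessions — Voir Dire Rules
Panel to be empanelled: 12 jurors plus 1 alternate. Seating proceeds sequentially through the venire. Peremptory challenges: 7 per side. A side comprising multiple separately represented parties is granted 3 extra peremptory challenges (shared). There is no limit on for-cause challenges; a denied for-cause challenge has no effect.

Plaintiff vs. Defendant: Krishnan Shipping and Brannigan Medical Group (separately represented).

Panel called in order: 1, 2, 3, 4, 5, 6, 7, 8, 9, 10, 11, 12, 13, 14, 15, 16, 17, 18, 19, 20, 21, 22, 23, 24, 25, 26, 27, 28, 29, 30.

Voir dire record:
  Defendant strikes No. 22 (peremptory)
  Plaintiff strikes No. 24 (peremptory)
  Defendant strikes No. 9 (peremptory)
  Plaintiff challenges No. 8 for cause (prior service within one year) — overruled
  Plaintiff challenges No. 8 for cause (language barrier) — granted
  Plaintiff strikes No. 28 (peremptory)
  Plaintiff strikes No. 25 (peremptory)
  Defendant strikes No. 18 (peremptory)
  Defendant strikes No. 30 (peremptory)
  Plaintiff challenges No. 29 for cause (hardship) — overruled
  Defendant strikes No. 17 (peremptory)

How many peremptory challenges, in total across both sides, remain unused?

9

Plaintiff allotment: 7. Defendant allotment: 7 base + 3 multi-party = 10.
Plaintiff peremptories used: #24, #28, #25 — 3 (for-cause on #8, #8, #29 don't count).
Defendant peremptories used: #22, #9, #18, #30, #17 — 5.
Remaining: (7 − 3) + (10 − 5) = 9.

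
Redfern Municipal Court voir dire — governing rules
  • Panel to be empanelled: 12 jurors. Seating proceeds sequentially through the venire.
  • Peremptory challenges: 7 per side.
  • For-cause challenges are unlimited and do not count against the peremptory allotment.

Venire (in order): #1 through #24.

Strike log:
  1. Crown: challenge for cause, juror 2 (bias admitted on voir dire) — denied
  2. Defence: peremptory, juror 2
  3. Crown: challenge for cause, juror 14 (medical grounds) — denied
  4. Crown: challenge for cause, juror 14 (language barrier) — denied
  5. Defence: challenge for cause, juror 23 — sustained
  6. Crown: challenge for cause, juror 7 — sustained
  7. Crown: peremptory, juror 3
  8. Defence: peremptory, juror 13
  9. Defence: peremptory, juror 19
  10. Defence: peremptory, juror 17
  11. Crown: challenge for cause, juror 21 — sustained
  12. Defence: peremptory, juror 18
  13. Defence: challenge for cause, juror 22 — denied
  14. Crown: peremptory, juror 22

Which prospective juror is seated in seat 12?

Removed: #2, #3, #7, #13, #17, #18, #19, #21, #22, #23. (#14 stays — for-cause denied.)
Seating in order: seats 1–12 → #1, #4, #5, #6, #8, #9, #10, #11, #12, #14, #15, #16.
So seat 12 is #16.

16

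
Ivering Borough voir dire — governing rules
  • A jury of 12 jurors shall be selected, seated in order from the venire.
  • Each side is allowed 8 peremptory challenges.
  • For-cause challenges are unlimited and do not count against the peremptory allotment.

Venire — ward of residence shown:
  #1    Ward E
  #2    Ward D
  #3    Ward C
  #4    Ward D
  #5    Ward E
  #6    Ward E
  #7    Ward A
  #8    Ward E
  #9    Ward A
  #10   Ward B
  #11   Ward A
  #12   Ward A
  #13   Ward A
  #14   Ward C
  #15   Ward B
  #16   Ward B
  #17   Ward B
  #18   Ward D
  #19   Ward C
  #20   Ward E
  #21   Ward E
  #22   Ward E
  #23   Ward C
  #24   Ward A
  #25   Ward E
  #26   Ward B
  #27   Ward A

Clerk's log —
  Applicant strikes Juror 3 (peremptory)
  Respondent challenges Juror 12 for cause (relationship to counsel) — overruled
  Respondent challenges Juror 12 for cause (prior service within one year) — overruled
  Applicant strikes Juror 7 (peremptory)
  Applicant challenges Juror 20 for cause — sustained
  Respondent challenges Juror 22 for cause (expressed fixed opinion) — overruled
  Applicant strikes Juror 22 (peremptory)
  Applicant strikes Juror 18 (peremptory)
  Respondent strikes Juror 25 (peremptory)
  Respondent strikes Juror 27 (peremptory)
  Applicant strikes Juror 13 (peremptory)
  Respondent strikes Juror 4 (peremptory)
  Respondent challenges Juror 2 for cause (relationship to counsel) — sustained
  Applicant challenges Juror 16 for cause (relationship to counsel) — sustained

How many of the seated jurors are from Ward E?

4

Removed: #2, #3, #4, #7, #13, #16, #18, #20, #22, #25, #27.
Seated jurors 1–12: #1, #5, #6, #8, #9, #10, #11, #12, #14, #15, #17, #19.
Of those, in Ward E: #1, #5, #6, #8 → 4.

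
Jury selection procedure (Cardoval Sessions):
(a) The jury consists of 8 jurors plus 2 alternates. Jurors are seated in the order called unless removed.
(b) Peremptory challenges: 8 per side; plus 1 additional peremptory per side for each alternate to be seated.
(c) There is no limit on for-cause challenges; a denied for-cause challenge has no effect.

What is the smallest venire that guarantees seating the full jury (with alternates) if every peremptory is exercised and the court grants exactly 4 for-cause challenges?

34

Seats to fill: 8 + 2 alternates = 10.
Peremptories: 8 + 1×2 = 10 per side × 2 sides = 20.
For-cause removals: 4.
Minimum venire: 10 + 20 + 4 = 34.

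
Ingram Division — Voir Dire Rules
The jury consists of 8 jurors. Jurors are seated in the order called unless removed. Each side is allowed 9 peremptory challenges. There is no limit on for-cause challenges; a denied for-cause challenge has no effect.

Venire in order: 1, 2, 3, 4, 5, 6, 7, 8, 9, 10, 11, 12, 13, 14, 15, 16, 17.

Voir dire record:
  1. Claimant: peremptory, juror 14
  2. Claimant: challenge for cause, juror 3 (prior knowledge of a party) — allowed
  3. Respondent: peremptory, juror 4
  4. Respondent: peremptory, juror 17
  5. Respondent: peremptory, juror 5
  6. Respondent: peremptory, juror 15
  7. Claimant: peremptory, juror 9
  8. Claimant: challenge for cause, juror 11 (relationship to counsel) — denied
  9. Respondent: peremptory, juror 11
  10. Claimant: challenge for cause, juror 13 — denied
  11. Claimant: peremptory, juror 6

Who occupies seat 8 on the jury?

16

Removed: #3, #4, #5, #6, #9, #11, #14, #15, #17. (#13 stays — for-cause denied.)
Seating in order: seats 1–8 → #1, #2, #7, #8, #10, #12, #13, #16.
So seat 8 is #16.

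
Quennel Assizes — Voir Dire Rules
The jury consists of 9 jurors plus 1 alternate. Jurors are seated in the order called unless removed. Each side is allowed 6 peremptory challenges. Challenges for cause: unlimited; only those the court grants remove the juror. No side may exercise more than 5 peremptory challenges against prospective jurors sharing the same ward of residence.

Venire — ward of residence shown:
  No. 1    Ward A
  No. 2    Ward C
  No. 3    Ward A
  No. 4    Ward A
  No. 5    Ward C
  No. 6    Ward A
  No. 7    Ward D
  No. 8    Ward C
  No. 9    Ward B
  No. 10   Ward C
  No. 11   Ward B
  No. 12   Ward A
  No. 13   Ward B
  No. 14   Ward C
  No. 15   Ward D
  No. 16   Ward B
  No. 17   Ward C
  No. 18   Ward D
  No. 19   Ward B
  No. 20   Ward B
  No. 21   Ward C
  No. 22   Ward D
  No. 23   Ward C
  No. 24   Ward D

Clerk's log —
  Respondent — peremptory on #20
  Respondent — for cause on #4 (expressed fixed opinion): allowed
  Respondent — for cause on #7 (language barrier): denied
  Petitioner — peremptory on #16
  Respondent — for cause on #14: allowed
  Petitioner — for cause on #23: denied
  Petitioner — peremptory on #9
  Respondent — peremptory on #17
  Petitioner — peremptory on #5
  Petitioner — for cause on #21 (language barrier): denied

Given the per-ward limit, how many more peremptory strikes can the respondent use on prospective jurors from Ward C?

4

Respondent peremptories so far: #20, #17 — 2 of 6 used, 4 left overall.
Against Ward C: #17 — 1 used; per-ward cap 5 leaves 4.
Binding limit: min(4, 4) = 4.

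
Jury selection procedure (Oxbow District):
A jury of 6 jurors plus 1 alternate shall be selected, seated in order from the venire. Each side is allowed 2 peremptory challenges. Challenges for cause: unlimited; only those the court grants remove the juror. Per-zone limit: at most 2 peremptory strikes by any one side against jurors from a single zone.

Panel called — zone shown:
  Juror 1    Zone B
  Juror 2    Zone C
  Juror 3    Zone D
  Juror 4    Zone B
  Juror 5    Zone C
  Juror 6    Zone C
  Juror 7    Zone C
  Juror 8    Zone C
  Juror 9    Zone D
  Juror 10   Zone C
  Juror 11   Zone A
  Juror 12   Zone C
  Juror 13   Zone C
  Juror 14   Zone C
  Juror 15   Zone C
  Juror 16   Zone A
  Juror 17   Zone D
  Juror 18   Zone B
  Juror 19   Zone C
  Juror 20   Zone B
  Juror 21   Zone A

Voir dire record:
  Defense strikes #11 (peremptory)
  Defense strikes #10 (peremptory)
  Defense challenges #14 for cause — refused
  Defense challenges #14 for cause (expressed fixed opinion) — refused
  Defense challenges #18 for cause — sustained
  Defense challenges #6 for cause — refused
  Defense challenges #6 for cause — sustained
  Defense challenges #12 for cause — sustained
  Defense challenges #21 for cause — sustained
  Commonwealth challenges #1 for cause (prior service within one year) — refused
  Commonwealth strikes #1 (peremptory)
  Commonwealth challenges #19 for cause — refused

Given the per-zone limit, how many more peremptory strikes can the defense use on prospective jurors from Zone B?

0

Defense peremptories so far: #11, #10 — 2 of 2 used, 0 left overall.
Against Zone B: none yet — per-zone cap 2 leaves 2.
Binding limit: min(0, 2) = 0.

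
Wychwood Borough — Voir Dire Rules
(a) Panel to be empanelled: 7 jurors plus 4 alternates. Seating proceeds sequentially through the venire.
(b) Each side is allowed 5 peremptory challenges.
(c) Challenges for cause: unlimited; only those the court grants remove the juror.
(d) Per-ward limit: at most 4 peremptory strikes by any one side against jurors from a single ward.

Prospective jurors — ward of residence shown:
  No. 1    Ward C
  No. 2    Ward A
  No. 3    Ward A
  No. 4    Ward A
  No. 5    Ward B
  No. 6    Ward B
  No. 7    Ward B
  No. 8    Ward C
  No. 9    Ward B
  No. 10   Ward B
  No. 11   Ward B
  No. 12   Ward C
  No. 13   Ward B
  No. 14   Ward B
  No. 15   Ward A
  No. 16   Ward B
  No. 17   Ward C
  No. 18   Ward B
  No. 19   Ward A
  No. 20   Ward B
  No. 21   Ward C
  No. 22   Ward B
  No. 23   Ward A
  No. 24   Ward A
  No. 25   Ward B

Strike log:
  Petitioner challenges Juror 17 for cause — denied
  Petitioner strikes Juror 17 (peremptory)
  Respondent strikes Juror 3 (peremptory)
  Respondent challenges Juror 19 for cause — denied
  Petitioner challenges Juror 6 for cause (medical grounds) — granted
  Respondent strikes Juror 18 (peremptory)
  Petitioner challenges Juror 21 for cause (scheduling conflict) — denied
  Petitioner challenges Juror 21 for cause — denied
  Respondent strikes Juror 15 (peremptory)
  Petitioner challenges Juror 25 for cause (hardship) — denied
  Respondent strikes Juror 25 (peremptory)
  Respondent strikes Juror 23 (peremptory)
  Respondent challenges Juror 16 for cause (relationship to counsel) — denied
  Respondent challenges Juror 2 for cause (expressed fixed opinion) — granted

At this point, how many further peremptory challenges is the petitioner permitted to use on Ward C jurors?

3

Petitioner peremptories so far: #17 — 1 of 5 used, 4 left overall.
Against Ward C: #17 — 1 used; per-ward cap 4 leaves 3.
Binding limit: min(4, 3) = 3.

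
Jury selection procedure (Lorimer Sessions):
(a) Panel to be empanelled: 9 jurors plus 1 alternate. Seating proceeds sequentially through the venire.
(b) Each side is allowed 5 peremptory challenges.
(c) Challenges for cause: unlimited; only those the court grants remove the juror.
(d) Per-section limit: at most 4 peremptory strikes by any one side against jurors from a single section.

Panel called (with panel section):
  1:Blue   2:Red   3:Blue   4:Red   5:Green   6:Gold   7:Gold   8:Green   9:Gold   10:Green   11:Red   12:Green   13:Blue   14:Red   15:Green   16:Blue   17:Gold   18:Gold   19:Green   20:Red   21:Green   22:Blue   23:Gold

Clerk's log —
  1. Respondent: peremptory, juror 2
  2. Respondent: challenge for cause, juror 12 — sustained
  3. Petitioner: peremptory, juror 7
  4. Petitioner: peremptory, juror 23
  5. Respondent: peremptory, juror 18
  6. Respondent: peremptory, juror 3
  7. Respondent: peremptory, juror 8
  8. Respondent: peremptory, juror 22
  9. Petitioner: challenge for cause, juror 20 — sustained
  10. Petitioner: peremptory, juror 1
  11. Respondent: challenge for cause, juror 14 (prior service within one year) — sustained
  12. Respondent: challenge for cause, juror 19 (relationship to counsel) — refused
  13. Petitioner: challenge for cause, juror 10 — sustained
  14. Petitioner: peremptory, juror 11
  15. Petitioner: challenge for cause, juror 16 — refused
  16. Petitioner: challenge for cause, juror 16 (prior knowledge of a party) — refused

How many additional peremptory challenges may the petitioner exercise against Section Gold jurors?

Petitioner peremptories so far: #7, #23, #1, #11 — 4 of 5 used, 1 left overall.
Against Section Gold: #7, #23 — 2 used; per-section cap 4 leaves 2.
Binding limit: min(1, 2) = 1.

1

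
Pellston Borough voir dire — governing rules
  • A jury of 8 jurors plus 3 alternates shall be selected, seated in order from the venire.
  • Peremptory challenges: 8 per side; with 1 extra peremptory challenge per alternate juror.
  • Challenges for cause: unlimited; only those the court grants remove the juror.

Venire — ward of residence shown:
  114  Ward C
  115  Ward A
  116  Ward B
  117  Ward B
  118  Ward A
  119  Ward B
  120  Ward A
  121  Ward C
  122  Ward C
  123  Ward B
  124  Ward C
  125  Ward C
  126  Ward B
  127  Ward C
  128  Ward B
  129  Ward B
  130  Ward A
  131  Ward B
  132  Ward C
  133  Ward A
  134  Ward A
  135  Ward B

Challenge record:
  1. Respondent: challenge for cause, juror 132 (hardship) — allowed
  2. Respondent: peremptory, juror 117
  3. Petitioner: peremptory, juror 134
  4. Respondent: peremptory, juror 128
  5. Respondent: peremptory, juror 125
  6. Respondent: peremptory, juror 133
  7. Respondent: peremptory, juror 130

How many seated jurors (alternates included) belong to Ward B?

4

Removed: #117, #125, #128, #130, #132, #133, #134.
Seated (11 incl. alternates): #114, #115, #116, #118, #119, #120, #121, #122, #123, #124, #126.
Of those, in Ward B: #116, #119, #123, #126 → 4.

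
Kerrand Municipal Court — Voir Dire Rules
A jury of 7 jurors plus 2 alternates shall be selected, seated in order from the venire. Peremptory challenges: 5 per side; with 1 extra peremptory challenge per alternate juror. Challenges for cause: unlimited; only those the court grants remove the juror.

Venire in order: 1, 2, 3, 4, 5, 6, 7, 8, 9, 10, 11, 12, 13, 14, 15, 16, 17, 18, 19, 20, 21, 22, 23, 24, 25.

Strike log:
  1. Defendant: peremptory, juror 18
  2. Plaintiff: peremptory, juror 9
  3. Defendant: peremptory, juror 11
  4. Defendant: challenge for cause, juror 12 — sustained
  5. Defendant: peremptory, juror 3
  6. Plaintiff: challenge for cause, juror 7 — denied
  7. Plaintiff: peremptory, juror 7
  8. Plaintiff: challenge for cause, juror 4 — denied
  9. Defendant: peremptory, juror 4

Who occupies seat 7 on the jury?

Removed: #3, #4, #7, #9, #11, #12, #18.
Seating in order: seats 1–7 → #1, #2, #5, #6, #8, #10, #13; alternates → #14, #15.
So seat 7 is #13.

13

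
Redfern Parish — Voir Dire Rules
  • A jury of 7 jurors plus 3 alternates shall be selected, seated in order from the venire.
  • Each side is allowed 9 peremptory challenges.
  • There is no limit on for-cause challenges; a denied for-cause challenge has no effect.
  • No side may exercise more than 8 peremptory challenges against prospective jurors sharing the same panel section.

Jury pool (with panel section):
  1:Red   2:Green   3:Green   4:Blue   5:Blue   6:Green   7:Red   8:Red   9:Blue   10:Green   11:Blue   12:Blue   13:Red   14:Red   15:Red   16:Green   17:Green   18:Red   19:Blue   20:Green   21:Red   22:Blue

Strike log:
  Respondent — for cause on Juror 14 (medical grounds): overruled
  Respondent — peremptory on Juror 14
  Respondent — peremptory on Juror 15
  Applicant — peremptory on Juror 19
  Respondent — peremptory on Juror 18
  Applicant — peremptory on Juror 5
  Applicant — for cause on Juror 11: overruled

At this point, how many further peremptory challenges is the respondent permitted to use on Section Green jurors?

Respondent peremptories so far: #14, #15, #18 — 3 of 9 used, 6 left overall.
Against Section Green: none yet — per-section cap 8 leaves 8.
Binding limit: min(6, 8) = 6.

6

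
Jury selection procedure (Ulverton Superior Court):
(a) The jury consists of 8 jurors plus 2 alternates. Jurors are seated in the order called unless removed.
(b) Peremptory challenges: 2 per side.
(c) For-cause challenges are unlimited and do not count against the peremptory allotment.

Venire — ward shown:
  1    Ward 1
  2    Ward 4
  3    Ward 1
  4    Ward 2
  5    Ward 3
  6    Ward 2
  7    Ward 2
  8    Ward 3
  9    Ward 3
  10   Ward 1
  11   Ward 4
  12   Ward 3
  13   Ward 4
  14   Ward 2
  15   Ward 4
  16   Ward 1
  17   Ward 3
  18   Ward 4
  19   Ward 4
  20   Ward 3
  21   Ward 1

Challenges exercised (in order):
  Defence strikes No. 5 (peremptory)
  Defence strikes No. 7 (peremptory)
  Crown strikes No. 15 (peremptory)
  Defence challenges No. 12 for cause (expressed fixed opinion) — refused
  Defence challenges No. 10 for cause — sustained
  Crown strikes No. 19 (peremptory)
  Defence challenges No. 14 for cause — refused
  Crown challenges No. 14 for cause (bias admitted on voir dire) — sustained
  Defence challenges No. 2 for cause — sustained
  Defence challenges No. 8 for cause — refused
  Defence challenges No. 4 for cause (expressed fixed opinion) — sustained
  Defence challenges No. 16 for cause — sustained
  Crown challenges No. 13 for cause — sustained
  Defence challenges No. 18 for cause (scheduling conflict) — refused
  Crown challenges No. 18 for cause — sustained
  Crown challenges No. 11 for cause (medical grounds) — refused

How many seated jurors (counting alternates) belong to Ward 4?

1

Removed: #2, #4, #5, #7, #10, #13, #14, #15, #16, #18, #19.
Seated (10 incl. alternates): #1, #3, #6, #8, #9, #11, #12, #17, #20, #21.
Of those, in Ward 4: #11 → 1.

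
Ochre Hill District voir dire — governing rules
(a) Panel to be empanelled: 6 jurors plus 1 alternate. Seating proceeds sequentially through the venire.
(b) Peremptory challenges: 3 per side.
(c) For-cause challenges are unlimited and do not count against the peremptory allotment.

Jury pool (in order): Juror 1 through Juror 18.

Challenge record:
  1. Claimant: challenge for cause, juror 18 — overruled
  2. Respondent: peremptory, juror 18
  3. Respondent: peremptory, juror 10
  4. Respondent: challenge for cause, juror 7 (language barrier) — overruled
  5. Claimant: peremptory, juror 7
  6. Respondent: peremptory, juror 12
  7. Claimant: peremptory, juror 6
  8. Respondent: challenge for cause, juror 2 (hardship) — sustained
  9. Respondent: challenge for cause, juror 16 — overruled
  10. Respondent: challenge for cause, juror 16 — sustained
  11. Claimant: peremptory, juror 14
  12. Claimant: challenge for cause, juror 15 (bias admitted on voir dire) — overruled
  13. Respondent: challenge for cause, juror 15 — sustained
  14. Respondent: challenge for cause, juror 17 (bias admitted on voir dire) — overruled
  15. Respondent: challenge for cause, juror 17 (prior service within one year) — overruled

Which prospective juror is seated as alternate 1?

11

Removed: #2, #6, #7, #10, #12, #14, #15, #16, #18. (#17 stays — for-cause denied.)
Seating in order: seats 1–6 → #1, #3, #4, #5, #8, #9; alternates → #11.
So alternate 1 is #11.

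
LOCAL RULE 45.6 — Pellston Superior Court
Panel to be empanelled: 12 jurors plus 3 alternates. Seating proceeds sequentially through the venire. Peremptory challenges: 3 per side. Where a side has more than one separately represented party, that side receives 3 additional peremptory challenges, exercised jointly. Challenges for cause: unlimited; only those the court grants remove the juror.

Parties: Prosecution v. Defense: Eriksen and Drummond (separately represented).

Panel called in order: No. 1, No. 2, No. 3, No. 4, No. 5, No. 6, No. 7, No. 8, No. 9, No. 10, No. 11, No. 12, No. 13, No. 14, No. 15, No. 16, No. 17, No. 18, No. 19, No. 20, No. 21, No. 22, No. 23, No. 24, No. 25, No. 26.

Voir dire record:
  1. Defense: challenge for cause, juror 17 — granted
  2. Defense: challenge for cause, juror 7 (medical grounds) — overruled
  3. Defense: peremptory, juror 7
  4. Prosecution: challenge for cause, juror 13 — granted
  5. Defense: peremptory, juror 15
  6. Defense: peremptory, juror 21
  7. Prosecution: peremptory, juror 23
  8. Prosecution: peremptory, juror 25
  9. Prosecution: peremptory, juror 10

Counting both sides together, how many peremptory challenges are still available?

3

Prosecution allotment: 3. Defense allotment: 3 base + 3 multi-party = 6.
Prosecution peremptories used: #23, #25, #10 — 3 (the for-cause on #13 doesn't count).
Defense peremptories used: #7, #15, #21 — 3 (for-cause on #17, #7 don't count).
Remaining: (3 − 3) + (6 − 3) = 3.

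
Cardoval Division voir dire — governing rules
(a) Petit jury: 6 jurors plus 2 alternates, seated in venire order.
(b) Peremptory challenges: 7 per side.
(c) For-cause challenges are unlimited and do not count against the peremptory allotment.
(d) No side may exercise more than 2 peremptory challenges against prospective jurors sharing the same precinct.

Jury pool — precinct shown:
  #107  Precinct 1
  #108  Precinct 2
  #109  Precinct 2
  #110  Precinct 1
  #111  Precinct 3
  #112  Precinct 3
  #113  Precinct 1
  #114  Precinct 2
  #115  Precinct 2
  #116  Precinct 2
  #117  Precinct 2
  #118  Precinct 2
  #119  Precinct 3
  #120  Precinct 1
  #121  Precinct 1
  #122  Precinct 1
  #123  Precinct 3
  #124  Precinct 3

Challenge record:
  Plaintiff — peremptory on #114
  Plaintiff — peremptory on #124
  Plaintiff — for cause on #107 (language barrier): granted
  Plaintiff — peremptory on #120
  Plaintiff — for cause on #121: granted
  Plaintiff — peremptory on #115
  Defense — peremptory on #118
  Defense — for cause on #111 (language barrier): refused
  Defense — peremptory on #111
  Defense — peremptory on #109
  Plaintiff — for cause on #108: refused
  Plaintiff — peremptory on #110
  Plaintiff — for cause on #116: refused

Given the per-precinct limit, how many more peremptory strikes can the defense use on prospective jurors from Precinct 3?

1

Defense peremptories so far: #118, #111, #109 — 3 of 7 used, 4 left overall.
Against Precinct 3: #111 — 1 used; per-precinct cap 2 leaves 1.
Binding limit: min(4, 1) = 1.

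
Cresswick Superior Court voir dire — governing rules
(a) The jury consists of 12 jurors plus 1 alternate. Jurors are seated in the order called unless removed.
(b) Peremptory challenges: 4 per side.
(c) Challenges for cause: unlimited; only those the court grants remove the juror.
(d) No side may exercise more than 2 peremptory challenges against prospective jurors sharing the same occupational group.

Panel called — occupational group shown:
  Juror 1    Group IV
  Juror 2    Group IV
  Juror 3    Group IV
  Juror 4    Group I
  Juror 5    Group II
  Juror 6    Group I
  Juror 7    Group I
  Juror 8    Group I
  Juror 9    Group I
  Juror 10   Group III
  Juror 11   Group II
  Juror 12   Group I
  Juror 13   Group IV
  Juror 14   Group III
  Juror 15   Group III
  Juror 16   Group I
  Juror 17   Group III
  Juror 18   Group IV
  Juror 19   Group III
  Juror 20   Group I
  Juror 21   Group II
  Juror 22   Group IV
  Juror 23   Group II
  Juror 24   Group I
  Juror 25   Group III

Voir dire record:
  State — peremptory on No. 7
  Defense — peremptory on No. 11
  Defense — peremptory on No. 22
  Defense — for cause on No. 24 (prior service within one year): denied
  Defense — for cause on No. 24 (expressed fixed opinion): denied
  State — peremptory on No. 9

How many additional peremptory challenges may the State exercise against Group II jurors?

State peremptories so far: #7, #9 — 2 of 4 used, 2 left overall.
Against Group II: none yet — per-group cap 2 leaves 2.
Binding limit: min(2, 2) = 2.

2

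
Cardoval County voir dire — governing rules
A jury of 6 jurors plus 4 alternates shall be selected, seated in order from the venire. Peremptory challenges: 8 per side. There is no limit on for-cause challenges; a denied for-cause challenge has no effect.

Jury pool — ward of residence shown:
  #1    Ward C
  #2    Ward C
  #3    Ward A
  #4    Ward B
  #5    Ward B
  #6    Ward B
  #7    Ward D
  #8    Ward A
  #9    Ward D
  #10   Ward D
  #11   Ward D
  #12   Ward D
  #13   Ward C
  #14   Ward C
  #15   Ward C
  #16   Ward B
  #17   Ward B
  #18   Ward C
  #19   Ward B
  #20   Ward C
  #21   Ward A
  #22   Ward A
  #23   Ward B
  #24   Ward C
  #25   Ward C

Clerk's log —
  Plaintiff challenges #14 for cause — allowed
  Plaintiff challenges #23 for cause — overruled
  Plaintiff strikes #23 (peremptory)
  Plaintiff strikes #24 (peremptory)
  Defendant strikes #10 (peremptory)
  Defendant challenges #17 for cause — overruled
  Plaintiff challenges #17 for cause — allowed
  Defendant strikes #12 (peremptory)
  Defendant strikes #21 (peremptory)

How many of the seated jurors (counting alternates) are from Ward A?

Removed: #10, #12, #14, #17, #21, #23, #24.
Seated (10 incl. alternates): #1, #2, #3, #4, #5, #6, #7, #8, #9, #11.
Of those, in Ward A: #3, #8 → 2.

2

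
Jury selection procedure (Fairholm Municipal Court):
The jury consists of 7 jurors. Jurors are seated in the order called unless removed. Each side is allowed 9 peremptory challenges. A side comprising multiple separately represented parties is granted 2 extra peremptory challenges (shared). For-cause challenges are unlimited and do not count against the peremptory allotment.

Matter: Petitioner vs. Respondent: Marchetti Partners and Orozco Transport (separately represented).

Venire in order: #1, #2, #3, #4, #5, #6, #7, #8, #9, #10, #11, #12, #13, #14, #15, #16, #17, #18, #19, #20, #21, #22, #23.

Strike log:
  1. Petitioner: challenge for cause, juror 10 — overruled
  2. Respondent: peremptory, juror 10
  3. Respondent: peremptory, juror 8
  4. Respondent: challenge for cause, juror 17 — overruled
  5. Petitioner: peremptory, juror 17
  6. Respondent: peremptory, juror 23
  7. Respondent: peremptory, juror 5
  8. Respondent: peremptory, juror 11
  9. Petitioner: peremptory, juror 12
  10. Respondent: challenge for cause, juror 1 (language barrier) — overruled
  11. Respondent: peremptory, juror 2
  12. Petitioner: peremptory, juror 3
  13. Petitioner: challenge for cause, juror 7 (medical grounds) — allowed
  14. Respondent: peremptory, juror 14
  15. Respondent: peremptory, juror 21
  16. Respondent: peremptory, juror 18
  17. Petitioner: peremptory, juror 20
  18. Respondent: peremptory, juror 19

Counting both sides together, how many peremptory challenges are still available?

6

Petitioner allotment: 9. Respondent allotment: 9 base + 2 multi-party = 11.
Petitioner peremptories used: #17, #12, #3, #20 — 4 (for-cause on #10, #7 don't count).
Respondent peremptories used: #10, #8, #23, #5, #11, #2, #14, #21, #18, #19 — 10 (for-cause on #17, #1 don't count).
Remaining: (9 − 4) + (11 − 10) = 6.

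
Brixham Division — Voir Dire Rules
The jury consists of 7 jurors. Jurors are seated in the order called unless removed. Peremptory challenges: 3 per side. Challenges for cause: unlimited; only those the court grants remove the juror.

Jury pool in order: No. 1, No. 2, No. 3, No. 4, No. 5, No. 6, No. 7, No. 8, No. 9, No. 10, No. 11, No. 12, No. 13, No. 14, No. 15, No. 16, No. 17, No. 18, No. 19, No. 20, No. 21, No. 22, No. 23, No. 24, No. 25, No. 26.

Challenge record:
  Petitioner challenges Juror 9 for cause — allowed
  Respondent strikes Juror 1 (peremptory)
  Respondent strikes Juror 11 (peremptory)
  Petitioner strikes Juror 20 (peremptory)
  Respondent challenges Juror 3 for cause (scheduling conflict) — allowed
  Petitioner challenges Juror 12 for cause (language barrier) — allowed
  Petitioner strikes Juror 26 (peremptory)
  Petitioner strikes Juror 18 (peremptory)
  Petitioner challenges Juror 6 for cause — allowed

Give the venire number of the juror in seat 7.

13

Removed: #1, #3, #6, #9, #11, #12, #18, #20, #26.
Seating in order: seats 1–7 → #2, #4, #5, #7, #8, #10, #13.
So seat 7 is #13.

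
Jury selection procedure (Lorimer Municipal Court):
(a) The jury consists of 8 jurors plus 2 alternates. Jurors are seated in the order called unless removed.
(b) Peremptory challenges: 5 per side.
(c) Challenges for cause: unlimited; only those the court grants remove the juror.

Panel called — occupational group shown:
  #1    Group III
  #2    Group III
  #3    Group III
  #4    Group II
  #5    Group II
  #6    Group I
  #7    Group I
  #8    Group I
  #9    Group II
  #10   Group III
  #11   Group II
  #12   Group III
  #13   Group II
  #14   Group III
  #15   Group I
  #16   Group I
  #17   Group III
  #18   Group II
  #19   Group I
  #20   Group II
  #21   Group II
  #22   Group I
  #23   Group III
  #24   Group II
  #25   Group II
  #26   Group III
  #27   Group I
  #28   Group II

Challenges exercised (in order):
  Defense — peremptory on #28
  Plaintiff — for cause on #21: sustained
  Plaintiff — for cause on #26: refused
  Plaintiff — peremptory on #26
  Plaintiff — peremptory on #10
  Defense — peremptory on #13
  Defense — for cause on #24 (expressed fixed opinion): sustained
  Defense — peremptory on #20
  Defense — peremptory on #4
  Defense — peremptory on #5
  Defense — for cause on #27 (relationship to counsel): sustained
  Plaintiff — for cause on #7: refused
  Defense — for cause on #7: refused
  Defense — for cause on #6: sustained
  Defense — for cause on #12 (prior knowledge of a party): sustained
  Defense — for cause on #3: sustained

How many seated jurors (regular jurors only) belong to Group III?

3

Removed: #3, #4, #5, #6, #10, #12, #13, #20, #21, #24, #26, #27, #28.
Seated jurors 1–8: #1, #2, #7, #8, #9, #11, #14, #15 (alternates #16, #17 not counted).
Of those, in Group III: #1, #2, #14 → 3.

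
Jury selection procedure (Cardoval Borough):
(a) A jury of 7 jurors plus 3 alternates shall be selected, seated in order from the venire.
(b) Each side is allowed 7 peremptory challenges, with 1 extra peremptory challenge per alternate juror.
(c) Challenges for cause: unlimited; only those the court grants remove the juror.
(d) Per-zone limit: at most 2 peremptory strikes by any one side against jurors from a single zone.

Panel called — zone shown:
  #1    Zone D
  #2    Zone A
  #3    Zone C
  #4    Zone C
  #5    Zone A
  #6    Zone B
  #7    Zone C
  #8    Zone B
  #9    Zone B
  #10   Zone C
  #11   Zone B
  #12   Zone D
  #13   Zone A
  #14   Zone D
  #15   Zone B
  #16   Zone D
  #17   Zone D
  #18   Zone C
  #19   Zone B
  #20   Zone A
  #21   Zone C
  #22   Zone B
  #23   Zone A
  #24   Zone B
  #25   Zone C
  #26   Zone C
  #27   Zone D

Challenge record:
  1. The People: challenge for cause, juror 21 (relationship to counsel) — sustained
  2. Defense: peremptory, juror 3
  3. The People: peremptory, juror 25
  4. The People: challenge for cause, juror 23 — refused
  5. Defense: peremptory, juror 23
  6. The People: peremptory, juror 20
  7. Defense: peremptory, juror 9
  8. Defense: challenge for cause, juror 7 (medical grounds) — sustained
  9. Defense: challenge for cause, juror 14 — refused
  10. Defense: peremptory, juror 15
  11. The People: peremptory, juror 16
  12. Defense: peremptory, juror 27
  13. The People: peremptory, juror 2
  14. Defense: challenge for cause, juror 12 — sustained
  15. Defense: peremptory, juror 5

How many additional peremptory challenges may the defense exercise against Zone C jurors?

1

Defense peremptories so far: #3, #23, #9, #15, #27, #5 — 6 of 10 used, 4 left overall.
Against Zone C: #3 — 1 used; per-zone cap 2 leaves 1.
Binding limit: min(4, 1) = 1.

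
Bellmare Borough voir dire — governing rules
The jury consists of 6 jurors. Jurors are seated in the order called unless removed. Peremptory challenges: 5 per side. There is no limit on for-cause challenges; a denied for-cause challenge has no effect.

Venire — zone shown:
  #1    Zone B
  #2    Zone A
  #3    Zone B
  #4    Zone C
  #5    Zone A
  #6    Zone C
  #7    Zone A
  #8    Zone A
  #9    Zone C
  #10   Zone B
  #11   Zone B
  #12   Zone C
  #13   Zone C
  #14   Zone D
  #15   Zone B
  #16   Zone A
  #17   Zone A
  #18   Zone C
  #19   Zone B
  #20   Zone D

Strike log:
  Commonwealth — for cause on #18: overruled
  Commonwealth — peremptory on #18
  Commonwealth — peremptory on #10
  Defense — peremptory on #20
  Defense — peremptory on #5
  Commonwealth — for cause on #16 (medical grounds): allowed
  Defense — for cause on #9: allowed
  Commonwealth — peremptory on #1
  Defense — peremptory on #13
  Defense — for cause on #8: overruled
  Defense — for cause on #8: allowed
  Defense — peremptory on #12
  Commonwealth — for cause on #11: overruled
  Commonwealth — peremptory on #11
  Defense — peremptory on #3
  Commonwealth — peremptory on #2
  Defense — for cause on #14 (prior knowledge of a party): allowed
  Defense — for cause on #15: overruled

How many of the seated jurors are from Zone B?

2

Removed: #1, #2, #3, #5, #8, #9, #10, #11, #12, #13, #14, #16, #18, #20.
Seated jurors 1–6: #4, #6, #7, #15, #17, #19.
Of those, in Zone B: #15, #19 → 2.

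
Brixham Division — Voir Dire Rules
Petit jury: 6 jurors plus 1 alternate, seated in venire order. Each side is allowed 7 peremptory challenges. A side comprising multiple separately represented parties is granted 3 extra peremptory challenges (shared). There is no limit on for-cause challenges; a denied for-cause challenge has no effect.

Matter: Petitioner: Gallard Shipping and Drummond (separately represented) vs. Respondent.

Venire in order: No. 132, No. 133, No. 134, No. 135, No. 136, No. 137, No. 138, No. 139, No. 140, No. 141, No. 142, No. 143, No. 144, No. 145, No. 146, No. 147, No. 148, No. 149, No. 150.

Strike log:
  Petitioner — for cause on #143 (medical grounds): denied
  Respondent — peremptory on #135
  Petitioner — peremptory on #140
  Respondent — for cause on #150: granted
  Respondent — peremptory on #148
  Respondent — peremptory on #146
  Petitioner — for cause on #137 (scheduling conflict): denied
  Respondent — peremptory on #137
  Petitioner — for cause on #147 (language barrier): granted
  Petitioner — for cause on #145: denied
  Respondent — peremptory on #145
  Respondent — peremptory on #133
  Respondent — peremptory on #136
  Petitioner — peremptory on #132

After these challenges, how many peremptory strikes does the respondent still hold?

Respondent allotment: 7.
Respondent peremptories used: #135, #148, #146, #137, #145, #133, #136 — 7 (the for-cause on #150 doesn't count).
Remaining: 7 − 7 = 0.

0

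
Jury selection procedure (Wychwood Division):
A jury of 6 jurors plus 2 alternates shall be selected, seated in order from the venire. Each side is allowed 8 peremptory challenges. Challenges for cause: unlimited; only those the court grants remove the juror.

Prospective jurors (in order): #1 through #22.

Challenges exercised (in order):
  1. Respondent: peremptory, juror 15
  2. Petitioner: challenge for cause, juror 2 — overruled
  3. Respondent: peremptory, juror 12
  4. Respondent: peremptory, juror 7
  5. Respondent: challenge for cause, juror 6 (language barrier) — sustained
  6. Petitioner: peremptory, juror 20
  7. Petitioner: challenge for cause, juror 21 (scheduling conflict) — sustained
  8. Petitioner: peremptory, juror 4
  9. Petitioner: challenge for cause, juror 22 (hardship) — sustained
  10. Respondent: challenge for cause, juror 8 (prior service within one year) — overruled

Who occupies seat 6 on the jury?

9

Removed: #4, #6, #7, #12, #15, #20, #21, #22. (#2, #8 stay — for-cause denied.)
Seating in order: seats 1–6 → #1, #2, #3, #5, #8, #9; alternates → #10, #11.
So seat 6 is #9.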